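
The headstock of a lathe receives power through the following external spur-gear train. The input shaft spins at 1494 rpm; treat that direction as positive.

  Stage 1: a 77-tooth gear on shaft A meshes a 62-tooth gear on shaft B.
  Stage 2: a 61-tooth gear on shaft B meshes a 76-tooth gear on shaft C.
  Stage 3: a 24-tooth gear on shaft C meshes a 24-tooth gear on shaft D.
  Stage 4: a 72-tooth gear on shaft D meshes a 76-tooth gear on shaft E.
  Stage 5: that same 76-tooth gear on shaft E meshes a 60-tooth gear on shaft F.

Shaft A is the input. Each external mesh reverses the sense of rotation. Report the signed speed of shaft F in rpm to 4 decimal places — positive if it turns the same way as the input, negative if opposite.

Stage 1 [77T→62T]: ω = 1494.0000×77/62 = 1855.4516 rpm, dir flips to −; running = −1855.4516
Stage 2 [61T→76T]: ω = 1855.4516×61/76 = 1489.2441 rpm, dir flips to +; running = +1489.2441
Stage 3 [24T→24T]: ω = 1489.2441×24/24 = 1489.2441 rpm, dir flips to −; running = −1489.2441
Stage 4 [72T→76T]: ω = 1489.2441×72/76 = 1410.8628 rpm, dir flips to +; running = +1410.8628
Stage 5 [76T→60T]: ω = 1410.8628×76/60 = 1787.0929 rpm, dir flips to −; running = −1787.0929

-1787.0929 rpm (opposite to input, |ω| = 1787.0929 rpm)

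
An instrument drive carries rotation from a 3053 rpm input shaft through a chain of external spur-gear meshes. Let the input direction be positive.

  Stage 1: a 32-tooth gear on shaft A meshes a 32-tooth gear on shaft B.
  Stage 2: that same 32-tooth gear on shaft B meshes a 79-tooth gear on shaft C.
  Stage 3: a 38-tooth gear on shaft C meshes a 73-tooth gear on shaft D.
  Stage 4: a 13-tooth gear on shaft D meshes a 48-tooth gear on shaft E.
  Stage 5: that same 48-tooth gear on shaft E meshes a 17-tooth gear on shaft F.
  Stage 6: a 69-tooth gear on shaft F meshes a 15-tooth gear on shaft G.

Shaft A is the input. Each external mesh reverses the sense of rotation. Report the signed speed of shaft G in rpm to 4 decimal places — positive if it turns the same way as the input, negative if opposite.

Stage 1 [32T→32T]: ω = 3053.0000×32/32 = 3053.0000 rpm, dir flips to −; running = −3053.0000
Stage 2 [32T→79T]: ω = 3053.0000×32/79 = 1236.6582 rpm, dir flips to +; running = +1236.6582
Stage 3 [38T→73T]: ω = 1236.6582×38/73 = 643.7399 rpm, dir flips to −; running = −643.7399
Stage 4 [13T→48T]: ω = 643.7399×13/48 = 174.3462 rpm, dir flips to +; running = +174.3462
Stage 5 [48T→17T]: ω = 174.3462×48/17 = 492.2717 rpm, dir flips to −; running = −492.2717
Stage 6 [69T→15T]: ω = 492.2717×69/15 = 2264.4498 rpm, dir flips to +; running = +2264.4498

+2264.4498 rpm (same as input, |ω| = 2264.4498 rpm)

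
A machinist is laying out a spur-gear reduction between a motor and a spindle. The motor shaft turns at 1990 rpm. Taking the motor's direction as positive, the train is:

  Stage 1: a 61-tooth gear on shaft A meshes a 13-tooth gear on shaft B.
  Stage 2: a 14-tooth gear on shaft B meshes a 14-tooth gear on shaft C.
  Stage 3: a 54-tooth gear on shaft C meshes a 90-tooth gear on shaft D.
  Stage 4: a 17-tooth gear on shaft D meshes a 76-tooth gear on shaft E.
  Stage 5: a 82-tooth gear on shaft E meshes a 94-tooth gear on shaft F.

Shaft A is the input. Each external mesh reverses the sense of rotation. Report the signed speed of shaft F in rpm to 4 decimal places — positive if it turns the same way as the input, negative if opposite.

Stage 1 [61T→13T]: ω = 1990.0000×61/13 = 9337.6923 rpm, dir flips to −; running = −9337.6923
Stage 2 [14T→14T]: ω = 9337.6923×14/14 = 9337.6923 rpm, dir flips to +; running = +9337.6923
Stage 3 [54T→90T]: ω = 9337.6923×54/90 = 5602.6154 rpm, dir flips to −; running = −5602.6154
Stage 4 [17T→76T]: ω = 5602.6154×17/76 = 1253.2166 rpm, dir flips to +; running = +1253.2166
Stage 5 [82T→94T]: ω = 1253.2166×82/94 = 1093.2315 rpm, dir flips to −; running = −1093.2315

-1093.2315 rpm (opposite to input, |ω| = 1093.2315 rpm)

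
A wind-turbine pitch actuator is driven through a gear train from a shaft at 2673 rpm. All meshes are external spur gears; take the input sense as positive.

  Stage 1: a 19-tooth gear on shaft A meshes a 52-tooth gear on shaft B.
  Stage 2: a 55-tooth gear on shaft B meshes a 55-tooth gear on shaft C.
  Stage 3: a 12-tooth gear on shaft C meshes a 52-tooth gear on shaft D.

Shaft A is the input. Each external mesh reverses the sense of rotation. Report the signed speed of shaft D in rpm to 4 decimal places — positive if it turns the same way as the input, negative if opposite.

-225.3861 rpm (opposite to input, |ω| = 225.3861 rpm)

Stage 1 [19T→52T]: ω = 2673.0000×19/52 = 976.6731 rpm, dir flips to −; running = −976.6731
Stage 2 [55T→55T]: ω = 976.6731×55/55 = 976.6731 rpm, dir flips to +; running = +976.6731
Stage 3 [12T→52T]: ω = 976.6731×12/52 = 225.3861 rpm, dir flips to −; running = −225.3861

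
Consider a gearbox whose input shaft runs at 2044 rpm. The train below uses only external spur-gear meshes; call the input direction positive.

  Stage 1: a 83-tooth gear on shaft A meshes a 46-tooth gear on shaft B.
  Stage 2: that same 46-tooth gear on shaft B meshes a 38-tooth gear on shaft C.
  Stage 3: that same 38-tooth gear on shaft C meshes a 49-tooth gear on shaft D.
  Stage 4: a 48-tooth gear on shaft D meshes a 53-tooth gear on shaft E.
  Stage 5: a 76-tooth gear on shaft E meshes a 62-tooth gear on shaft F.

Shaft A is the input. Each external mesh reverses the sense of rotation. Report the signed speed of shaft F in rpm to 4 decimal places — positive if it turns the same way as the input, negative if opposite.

-3843.7061 rpm (opposite to input, |ω| = 3843.7061 rpm)

Stage 1 [83T→46T]: ω = 2044.0000×83/46 = 3688.0870 rpm, dir flips to −; running = −3688.0870
Stage 2 [46T→38T]: ω = 3688.0870×46/38 = 4464.5263 rpm, dir flips to +; running = +4464.5263
Stage 3 [38T→49T]: ω = 4464.5263×38/49 = 3462.2857 rpm, dir flips to −; running = −3462.2857
Stage 4 [48T→53T]: ω = 3462.2857×48/53 = 3135.6550 rpm, dir flips to +; running = +3135.6550
Stage 5 [76T→62T]: ω = 3135.6550×76/62 = 3843.7061 rpm, dir flips to −; running = −3843.7061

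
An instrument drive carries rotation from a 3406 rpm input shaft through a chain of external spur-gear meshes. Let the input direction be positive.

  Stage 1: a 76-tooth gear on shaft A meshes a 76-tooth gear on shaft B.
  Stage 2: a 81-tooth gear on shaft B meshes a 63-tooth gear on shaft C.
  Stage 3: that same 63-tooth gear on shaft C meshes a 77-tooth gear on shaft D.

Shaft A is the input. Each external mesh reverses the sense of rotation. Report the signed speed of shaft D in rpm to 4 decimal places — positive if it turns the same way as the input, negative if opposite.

Stage 1 [76T→76T]: ω = 3406.0000×76/76 = 3406.0000 rpm, dir flips to −; running = −3406.0000
Stage 2 [81T→63T]: ω = 3406.0000×81/63 = 4379.1429 rpm, dir flips to +; running = +4379.1429
Stage 3 [63T→77T]: ω = 4379.1429×63/77 = 3582.9351 rpm, dir flips to −; running = −3582.9351

-3582.9351 rpm (opposite to input, |ω| = 3582.9351 rpm)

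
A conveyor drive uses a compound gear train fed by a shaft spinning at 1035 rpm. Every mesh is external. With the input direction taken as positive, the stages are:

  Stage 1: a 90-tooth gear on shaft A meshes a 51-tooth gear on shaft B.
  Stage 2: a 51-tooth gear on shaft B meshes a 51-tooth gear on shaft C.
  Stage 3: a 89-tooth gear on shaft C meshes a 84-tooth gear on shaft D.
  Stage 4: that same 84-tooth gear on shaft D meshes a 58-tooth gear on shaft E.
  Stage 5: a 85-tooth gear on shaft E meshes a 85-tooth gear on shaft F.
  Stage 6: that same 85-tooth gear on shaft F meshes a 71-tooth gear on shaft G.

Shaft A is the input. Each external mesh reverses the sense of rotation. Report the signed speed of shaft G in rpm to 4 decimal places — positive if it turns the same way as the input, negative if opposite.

+3355.3303 rpm (same as input, |ω| = 3355.3303 rpm)

Stage 1 [90T→51T]: ω = 1035.0000×90/51 = 1826.4706 rpm, dir flips to −; running = −1826.4706
Stage 2 [51T→51T]: ω = 1826.4706×51/51 = 1826.4706 rpm, dir flips to +; running = +1826.4706
Stage 3 [89T→84T]: ω = 1826.4706×89/84 = 1935.1891 rpm, dir flips to −; running = −1935.1891
Stage 4 [84T→58T]: ω = 1935.1891×84/58 = 2802.6876 rpm, dir flips to +; running = +2802.6876
Stage 5 [85T→85T]: ω = 2802.6876×85/85 = 2802.6876 rpm, dir flips to −; running = −2802.6876
Stage 6 [85T→71T]: ω = 2802.6876×85/71 = 3355.3303 rpm, dir flips to +; running = +3355.3303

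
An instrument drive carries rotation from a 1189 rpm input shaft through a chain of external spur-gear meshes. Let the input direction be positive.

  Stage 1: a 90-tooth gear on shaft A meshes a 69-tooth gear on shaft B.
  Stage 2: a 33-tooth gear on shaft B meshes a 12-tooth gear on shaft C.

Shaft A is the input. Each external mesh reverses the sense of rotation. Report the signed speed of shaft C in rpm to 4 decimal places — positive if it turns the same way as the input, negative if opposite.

+4264.8913 rpm (same as input, |ω| = 4264.8913 rpm)

Stage 1 [90T→69T]: ω = 1189.0000×90/69 = 1550.8696 rpm, dir flips to −; running = −1550.8696
Stage 2 [33T→12T]: ω = 1550.8696×33/12 = 4264.8913 rpm, dir flips to +; running = +4264.8913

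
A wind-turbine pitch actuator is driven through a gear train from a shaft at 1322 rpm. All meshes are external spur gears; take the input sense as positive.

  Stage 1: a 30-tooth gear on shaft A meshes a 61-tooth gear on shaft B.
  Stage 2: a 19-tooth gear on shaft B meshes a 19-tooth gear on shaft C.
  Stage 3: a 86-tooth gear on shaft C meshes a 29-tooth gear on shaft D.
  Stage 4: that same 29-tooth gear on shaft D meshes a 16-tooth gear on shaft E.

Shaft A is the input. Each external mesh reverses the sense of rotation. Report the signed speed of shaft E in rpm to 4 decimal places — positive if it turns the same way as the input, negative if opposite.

Stage 1 [30T→61T]: ω = 1322.0000×30/61 = 650.1639 rpm, dir flips to −; running = −650.1639
Stage 2 [19T→19T]: ω = 650.1639×19/19 = 650.1639 rpm, dir flips to +; running = +650.1639
Stage 3 [86T→29T]: ω = 650.1639×86/29 = 1928.0724 rpm, dir flips to −; running = −1928.0724
Stage 4 [29T→16T]: ω = 1928.0724×29/16 = 3494.6311 rpm, dir flips to +; running = +3494.6311

+3494.6311 rpm (same as input, |ω| = 3494.6311 rpm)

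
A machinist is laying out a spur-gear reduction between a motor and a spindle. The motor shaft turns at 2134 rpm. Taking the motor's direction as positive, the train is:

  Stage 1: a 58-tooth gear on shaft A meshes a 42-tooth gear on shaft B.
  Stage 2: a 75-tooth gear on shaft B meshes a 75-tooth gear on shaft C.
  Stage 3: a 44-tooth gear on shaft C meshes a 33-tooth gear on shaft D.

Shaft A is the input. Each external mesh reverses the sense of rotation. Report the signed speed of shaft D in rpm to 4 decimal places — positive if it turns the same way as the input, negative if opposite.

-3929.2698 rpm (opposite to input, |ω| = 3929.2698 rpm)

Stage 1 [58T→42T]: ω = 2134.0000×58/42 = 2946.9524 rpm, dir flips to −; running = −2946.9524
Stage 2 [75T→75T]: ω = 2946.9524×75/75 = 2946.9524 rpm, dir flips to +; running = +2946.9524
Stage 3 [44T→33T]: ω = 2946.9524×44/33 = 3929.2698 rpm, dir flips to −; running = −3929.2698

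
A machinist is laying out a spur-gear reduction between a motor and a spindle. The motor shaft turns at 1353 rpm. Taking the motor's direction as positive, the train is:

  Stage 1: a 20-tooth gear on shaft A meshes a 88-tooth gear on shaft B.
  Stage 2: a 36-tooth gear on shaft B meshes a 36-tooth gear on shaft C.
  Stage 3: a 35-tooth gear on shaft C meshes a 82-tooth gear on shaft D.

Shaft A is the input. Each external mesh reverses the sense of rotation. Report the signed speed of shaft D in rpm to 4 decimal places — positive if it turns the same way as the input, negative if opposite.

-131.2500 rpm (opposite to input, |ω| = 131.2500 rpm)

Stage 1 [20T→88T]: ω = 1353.0000×20/88 = 307.5000 rpm, dir flips to −; running = −307.5000
Stage 2 [36T→36T]: ω = 307.5000×36/36 = 307.5000 rpm, dir flips to +; running = +307.5000
Stage 3 [35T→82T]: ω = 307.5000×35/82 = 131.2500 rpm, dir flips to −; running = −131.2500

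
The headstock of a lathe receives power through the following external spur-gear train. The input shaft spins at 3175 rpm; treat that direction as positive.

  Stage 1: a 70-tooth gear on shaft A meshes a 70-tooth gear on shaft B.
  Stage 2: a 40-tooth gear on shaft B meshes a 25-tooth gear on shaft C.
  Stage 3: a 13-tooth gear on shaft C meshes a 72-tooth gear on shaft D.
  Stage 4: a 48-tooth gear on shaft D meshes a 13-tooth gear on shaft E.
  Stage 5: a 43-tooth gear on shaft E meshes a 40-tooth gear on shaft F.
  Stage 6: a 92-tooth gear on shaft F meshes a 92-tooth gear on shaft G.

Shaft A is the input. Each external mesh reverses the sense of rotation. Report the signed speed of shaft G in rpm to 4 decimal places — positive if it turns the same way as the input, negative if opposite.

+3640.6667 rpm (same as input, |ω| = 3640.6667 rpm)

Stage 1 [70T→70T]: ω = 3175.0000×70/70 = 3175.0000 rpm, dir flips to −; running = −3175.0000
Stage 2 [40T→25T]: ω = 3175.0000×40/25 = 5080.0000 rpm, dir flips to +; running = +5080.0000
Stage 3 [13T→72T]: ω = 5080.0000×13/72 = 917.2222 rpm, dir flips to −; running = −917.2222
Stage 4 [48T→13T]: ω = 917.2222×48/13 = 3386.6667 rpm, dir flips to +; running = +3386.6667
Stage 5 [43T→40T]: ω = 3386.6667×43/40 = 3640.6667 rpm, dir flips to −; running = −3640.6667
Stage 6 [92T→92T]: ω = 3640.6667×92/92 = 3640.6667 rpm, dir flips to +; running = +3640.6667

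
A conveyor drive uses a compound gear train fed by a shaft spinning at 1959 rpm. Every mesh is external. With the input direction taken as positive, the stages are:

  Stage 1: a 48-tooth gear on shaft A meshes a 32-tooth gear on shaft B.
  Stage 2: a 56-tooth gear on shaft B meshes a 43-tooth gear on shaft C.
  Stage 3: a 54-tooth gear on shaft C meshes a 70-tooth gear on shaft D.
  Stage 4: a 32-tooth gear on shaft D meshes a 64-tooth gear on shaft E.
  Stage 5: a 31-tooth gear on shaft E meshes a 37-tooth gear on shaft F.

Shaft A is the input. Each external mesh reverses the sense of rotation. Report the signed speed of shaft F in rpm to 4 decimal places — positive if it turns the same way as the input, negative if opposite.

-1236.7188 rpm (opposite to input, |ω| = 1236.7188 rpm)

Stage 1 [48T→32T]: ω = 1959.0000×48/32 = 2938.5000 rpm, dir flips to −; running = −2938.5000
Stage 2 [56T→43T]: ω = 2938.5000×56/43 = 3826.8837 rpm, dir flips to +; running = +3826.8837
Stage 3 [54T→70T]: ω = 3826.8837×54/70 = 2952.1674 rpm, dir flips to −; running = −2952.1674
Stage 4 [32T→64T]: ω = 2952.1674×32/64 = 1476.0837 rpm, dir flips to +; running = +1476.0837
Stage 5 [31T→37T]: ω = 1476.0837×31/37 = 1236.7188 rpm, dir flips to −; running = −1236.7188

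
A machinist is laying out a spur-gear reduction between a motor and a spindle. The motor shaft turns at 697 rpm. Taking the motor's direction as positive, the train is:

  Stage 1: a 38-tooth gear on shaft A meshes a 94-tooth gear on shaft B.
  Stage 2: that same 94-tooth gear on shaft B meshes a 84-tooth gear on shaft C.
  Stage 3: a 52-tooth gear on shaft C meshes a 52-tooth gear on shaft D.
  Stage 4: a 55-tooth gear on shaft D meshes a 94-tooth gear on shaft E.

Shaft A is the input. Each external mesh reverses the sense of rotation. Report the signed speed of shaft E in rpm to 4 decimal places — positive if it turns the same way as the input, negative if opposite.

+184.4896 rpm (same as input, |ω| = 184.4896 rpm)

Stage 1 [38T→94T]: ω = 697.0000×38/94 = 281.7660 rpm, dir flips to −; running = −281.7660
Stage 2 [94T→84T]: ω = 281.7660×94/84 = 315.3095 rpm, dir flips to +; running = +315.3095
Stage 3 [52T→52T]: ω = 315.3095×52/52 = 315.3095 rpm, dir flips to −; running = −315.3095
Stage 4 [55T→94T]: ω = 315.3095×55/94 = 184.4896 rpm, dir flips to +; running = +184.4896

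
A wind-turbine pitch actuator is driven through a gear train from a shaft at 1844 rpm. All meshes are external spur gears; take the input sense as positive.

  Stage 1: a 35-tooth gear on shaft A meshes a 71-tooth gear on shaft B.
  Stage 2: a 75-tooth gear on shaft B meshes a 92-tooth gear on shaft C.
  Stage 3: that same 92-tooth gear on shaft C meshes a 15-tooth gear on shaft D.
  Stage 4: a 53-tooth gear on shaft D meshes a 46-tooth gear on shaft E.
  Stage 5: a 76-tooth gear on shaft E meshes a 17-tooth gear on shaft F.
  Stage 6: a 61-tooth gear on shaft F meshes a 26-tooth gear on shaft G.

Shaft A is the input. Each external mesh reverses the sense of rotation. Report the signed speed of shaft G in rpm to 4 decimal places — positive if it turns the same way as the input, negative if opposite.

Stage 1 [35T→71T]: ω = 1844.0000×35/71 = 909.0141 rpm, dir flips to −; running = −909.0141
Stage 2 [75T→92T]: ω = 909.0141×75/92 = 741.0441 rpm, dir flips to +; running = +741.0441
Stage 3 [92T→15T]: ω = 741.0441×92/15 = 4545.0704 rpm, dir flips to −; running = −4545.0704
Stage 4 [53T→46T]: ω = 4545.0704×53/46 = 5236.7116 rpm, dir flips to +; running = +5236.7116
Stage 5 [76T→17T]: ω = 5236.7116×76/17 = 23411.1812 rpm, dir flips to −; running = −23411.1812
Stage 6 [61T→26T]: ω = 23411.1812×61/26 = 54926.2327 rpm, dir flips to +; running = +54926.2327

+54926.2327 rpm (same as input, |ω| = 54926.2327 rpm)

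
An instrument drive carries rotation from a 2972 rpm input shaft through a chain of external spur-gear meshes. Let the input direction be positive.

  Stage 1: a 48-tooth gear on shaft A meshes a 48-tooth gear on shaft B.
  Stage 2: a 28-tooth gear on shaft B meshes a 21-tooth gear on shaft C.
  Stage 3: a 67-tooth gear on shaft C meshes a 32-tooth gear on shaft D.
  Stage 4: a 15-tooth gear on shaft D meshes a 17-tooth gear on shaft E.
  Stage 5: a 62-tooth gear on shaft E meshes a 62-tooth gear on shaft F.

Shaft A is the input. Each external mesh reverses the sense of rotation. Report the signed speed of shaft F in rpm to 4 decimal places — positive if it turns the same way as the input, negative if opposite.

Stage 1 [48T→48T]: ω = 2972.0000×48/48 = 2972.0000 rpm, dir flips to −; running = −2972.0000
Stage 2 [28T→21T]: ω = 2972.0000×28/21 = 3962.6667 rpm, dir flips to +; running = +3962.6667
Stage 3 [67T→32T]: ω = 3962.6667×67/32 = 8296.8333 rpm, dir flips to −; running = −8296.8333
Stage 4 [15T→17T]: ω = 8296.8333×15/17 = 7320.7353 rpm, dir flips to +; running = +7320.7353
Stage 5 [62T→62T]: ω = 7320.7353×62/62 = 7320.7353 rpm, dir flips to −; running = −7320.7353

-7320.7353 rpm (opposite to input, |ω| = 7320.7353 rpm)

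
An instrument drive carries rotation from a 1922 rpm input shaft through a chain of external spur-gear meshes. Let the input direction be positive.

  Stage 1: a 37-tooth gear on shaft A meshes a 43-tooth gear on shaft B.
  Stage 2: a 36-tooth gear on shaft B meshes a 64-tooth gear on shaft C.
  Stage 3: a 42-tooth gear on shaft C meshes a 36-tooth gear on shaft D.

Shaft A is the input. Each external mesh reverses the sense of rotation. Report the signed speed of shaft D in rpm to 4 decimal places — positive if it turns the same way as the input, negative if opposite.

Stage 1 [37T→43T]: ω = 1922.0000×37/43 = 1653.8140 rpm, dir flips to −; running = −1653.8140
Stage 2 [36T→64T]: ω = 1653.8140×36/64 = 930.2703 rpm, dir flips to +; running = +930.2703
Stage 3 [42T→36T]: ω = 930.2703×42/36 = 1085.3154 rpm, dir flips to −; running = −1085.3154

-1085.3154 rpm (opposite to input, |ω| = 1085.3154 rpm)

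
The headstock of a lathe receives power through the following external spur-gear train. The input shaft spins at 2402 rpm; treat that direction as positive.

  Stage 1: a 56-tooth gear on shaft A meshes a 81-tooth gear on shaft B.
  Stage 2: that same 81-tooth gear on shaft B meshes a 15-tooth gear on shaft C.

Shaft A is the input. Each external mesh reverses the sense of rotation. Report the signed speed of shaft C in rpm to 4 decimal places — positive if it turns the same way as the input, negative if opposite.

+8967.4667 rpm (same as input, |ω| = 8967.4667 rpm)

Stage 1 [56T→81T]: ω = 2402.0000×56/81 = 1660.6420 rpm, dir flips to −; running = −1660.6420
Stage 2 [81T→15T]: ω = 1660.6420×81/15 = 8967.4667 rpm, dir flips to +; running = +8967.4667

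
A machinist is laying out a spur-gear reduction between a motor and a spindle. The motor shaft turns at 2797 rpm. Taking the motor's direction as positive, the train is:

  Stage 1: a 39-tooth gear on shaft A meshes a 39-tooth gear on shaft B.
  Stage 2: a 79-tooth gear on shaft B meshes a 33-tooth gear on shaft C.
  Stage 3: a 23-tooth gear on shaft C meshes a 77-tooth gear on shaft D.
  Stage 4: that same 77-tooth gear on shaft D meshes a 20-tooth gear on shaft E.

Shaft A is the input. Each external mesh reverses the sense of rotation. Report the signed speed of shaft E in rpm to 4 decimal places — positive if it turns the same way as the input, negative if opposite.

+7700.2258 rpm (same as input, |ω| = 7700.2258 rpm)

Stage 1 [39T→39T]: ω = 2797.0000×39/39 = 2797.0000 rpm, dir flips to −; running = −2797.0000
Stage 2 [79T→33T]: ω = 2797.0000×79/33 = 6695.8485 rpm, dir flips to +; running = +6695.8485
Stage 3 [23T→77T]: ω = 6695.8485×23/77 = 2000.0586 rpm, dir flips to −; running = −2000.0586
Stage 4 [77T→20T]: ω = 2000.0586×77/20 = 7700.2258 rpm, dir flips to +; running = +7700.2258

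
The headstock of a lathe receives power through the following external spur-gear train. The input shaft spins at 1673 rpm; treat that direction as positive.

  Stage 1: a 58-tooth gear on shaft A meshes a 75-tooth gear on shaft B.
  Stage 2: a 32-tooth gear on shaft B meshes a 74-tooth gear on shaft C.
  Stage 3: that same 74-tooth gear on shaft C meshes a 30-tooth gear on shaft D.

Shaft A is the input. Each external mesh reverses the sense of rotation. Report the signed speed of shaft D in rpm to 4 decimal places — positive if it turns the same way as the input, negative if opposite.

-1380.0391 rpm (opposite to input, |ω| = 1380.0391 rpm)

Stage 1 [58T→75T]: ω = 1673.0000×58/75 = 1293.7867 rpm, dir flips to −; running = −1293.7867
Stage 2 [32T→74T]: ω = 1293.7867×32/74 = 559.4753 rpm, dir flips to +; running = +559.4753
Stage 3 [74T→30T]: ω = 559.4753×74/30 = 1380.0391 rpm, dir flips to −; running = −1380.0391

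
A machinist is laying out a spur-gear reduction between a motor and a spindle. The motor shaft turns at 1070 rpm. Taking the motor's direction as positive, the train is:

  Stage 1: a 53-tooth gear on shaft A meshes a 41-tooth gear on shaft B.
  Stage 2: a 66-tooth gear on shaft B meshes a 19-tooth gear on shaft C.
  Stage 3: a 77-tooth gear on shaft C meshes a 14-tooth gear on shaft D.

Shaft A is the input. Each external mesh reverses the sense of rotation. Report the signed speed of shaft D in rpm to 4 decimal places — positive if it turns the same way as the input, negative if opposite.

Stage 1 [53T→41T]: ω = 1070.0000×53/41 = 1383.1707 rpm, dir flips to −; running = −1383.1707
Stage 2 [66T→19T]: ω = 1383.1707×66/19 = 4804.6983 rpm, dir flips to +; running = +4804.6983
Stage 3 [77T→14T]: ω = 4804.6983×77/14 = 26425.8408 rpm, dir flips to −; running = −26425.8408

-26425.8408 rpm (opposite to input, |ω| = 26425.8408 rpm)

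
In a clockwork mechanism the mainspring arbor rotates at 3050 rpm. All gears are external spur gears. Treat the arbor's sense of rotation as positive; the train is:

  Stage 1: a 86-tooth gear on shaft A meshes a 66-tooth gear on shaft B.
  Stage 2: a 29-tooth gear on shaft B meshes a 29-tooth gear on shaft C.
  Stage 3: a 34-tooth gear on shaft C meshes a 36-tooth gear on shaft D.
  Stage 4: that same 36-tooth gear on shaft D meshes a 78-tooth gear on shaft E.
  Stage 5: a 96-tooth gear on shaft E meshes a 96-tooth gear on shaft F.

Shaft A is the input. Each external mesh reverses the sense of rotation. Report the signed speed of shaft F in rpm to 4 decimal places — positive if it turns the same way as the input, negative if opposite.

-1732.3621 rpm (opposite to input, |ω| = 1732.3621 rpm)

Stage 1 [86T→66T]: ω = 3050.0000×86/66 = 3974.2424 rpm, dir flips to −; running = −3974.2424
Stage 2 [29T→29T]: ω = 3974.2424×29/29 = 3974.2424 rpm, dir flips to +; running = +3974.2424
Stage 3 [34T→36T]: ω = 3974.2424×34/36 = 3753.4512 rpm, dir flips to −; running = −3753.4512
Stage 4 [36T→78T]: ω = 3753.4512×36/78 = 1732.3621 rpm, dir flips to +; running = +1732.3621
Stage 5 [96T→96T]: ω = 1732.3621×96/96 = 1732.3621 rpm, dir flips to −; running = −1732.3621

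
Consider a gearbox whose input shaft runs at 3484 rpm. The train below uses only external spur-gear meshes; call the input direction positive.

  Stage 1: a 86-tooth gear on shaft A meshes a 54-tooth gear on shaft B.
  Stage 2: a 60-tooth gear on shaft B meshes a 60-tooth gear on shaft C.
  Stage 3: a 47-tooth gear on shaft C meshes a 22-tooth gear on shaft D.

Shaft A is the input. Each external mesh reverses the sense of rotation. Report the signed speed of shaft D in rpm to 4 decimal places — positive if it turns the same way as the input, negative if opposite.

Stage 1 [86T→54T]: ω = 3484.0000×86/54 = 5548.5926 rpm, dir flips to −; running = −5548.5926
Stage 2 [60T→60T]: ω = 5548.5926×60/60 = 5548.5926 rpm, dir flips to +; running = +5548.5926
Stage 3 [47T→22T]: ω = 5548.5926×47/22 = 11853.8114 rpm, dir flips to −; running = −11853.8114

-11853.8114 rpm (opposite to input, |ω| = 11853.8114 rpm)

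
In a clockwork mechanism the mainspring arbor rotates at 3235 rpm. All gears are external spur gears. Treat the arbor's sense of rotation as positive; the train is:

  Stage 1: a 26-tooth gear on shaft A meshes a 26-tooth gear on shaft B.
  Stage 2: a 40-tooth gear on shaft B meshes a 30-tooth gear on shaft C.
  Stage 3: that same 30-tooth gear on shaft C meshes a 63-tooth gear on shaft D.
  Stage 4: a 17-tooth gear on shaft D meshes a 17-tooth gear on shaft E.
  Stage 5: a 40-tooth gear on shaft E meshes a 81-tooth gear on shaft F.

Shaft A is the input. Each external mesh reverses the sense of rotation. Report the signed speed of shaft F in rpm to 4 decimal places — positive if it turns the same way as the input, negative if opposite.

Stage 1 [26T→26T]: ω = 3235.0000×26/26 = 3235.0000 rpm, dir flips to −; running = −3235.0000
Stage 2 [40T→30T]: ω = 3235.0000×40/30 = 4313.3333 rpm, dir flips to +; running = +4313.3333
Stage 3 [30T→63T]: ω = 4313.3333×30/63 = 2053.9683 rpm, dir flips to −; running = −2053.9683
Stage 4 [17T→17T]: ω = 2053.9683×17/17 = 2053.9683 rpm, dir flips to +; running = +2053.9683
Stage 5 [40T→81T]: ω = 2053.9683×40/81 = 1014.3053 rpm, dir flips to −; running = −1014.3053

-1014.3053 rpm (opposite to input, |ω| = 1014.3053 rpm)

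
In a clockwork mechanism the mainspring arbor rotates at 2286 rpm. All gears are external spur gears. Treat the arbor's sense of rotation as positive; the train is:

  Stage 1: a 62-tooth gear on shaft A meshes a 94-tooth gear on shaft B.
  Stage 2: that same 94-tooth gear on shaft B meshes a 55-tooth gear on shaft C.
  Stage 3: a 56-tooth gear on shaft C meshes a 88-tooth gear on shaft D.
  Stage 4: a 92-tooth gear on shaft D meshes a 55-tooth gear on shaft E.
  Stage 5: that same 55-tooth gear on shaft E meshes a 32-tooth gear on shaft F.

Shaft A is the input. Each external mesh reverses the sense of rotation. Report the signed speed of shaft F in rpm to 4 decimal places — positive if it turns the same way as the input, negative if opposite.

-4714.6388 rpm (opposite to input, |ω| = 4714.6388 rpm)

Stage 1 [62T→94T]: ω = 2286.0000×62/94 = 1507.7872 rpm, dir flips to −; running = −1507.7872
Stage 2 [94T→55T]: ω = 1507.7872×94/55 = 2576.9455 rpm, dir flips to +; running = +2576.9455
Stage 3 [56T→88T]: ω = 2576.9455×56/88 = 1639.8744 rpm, dir flips to −; running = −1639.8744
Stage 4 [92T→55T]: ω = 1639.8744×92/55 = 2743.0626 rpm, dir flips to +; running = +2743.0626
Stage 5 [55T→32T]: ω = 2743.0626×55/32 = 4714.6388 rpm, dir flips to −; running = −4714.6388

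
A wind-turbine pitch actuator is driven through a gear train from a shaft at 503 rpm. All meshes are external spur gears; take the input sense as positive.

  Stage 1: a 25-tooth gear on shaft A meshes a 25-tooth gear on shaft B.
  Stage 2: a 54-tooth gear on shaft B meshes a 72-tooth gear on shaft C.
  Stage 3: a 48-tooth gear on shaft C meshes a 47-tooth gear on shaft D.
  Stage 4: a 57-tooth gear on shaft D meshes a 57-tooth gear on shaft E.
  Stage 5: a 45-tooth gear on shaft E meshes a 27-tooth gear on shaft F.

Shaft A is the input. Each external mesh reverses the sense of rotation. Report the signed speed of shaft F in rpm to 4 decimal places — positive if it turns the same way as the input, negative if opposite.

-642.1277 rpm (opposite to input, |ω| = 642.1277 rpm)

Stage 1 [25T→25T]: ω = 503.0000×25/25 = 503.0000 rpm, dir flips to −; running = −503.0000
Stage 2 [54T→72T]: ω = 503.0000×54/72 = 377.2500 rpm, dir flips to +; running = +377.2500
Stage 3 [48T→47T]: ω = 377.2500×48/47 = 385.2766 rpm, dir flips to −; running = −385.2766
Stage 4 [57T→57T]: ω = 385.2766×57/57 = 385.2766 rpm, dir flips to +; running = +385.2766
Stage 5 [45T→27T]: ω = 385.2766×45/27 = 642.1277 rpm, dir flips to −; running = −642.1277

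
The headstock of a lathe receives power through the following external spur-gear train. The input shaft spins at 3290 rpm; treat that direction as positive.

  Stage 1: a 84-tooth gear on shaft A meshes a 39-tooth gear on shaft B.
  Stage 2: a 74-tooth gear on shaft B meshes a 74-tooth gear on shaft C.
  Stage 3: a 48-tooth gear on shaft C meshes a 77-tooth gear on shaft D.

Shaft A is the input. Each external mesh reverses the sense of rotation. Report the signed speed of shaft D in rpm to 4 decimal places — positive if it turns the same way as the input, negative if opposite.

-4417.3427 rpm (opposite to input, |ω| = 4417.3427 rpm)

Stage 1 [84T→39T]: ω = 3290.0000×84/39 = 7086.1538 rpm, dir flips to −; running = −7086.1538
Stage 2 [74T→74T]: ω = 7086.1538×74/74 = 7086.1538 rpm, dir flips to +; running = +7086.1538
Stage 3 [48T→77T]: ω = 7086.1538×48/77 = 4417.3427 rpm, dir flips to −; running = −4417.3427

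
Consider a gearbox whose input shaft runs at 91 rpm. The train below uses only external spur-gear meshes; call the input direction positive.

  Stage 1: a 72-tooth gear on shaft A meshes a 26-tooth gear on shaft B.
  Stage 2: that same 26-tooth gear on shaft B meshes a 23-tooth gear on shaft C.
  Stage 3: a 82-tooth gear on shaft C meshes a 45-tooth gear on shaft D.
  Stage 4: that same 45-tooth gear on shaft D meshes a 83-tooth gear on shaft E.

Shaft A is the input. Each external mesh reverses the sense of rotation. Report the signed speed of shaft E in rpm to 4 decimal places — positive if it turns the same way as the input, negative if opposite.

+281.4374 rpm (same as input, |ω| = 281.4374 rpm)

Stage 1 [72T→26T]: ω = 91.0000×72/26 = 252.0000 rpm, dir flips to −; running = −252.0000
Stage 2 [26T→23T]: ω = 252.0000×26/23 = 284.8696 rpm, dir flips to +; running = +284.8696
Stage 3 [82T→45T]: ω = 284.8696×82/45 = 519.0957 rpm, dir flips to −; running = −519.0957
Stage 4 [45T→83T]: ω = 519.0957×45/83 = 281.4374 rpm, dir flips to +; running = +281.4374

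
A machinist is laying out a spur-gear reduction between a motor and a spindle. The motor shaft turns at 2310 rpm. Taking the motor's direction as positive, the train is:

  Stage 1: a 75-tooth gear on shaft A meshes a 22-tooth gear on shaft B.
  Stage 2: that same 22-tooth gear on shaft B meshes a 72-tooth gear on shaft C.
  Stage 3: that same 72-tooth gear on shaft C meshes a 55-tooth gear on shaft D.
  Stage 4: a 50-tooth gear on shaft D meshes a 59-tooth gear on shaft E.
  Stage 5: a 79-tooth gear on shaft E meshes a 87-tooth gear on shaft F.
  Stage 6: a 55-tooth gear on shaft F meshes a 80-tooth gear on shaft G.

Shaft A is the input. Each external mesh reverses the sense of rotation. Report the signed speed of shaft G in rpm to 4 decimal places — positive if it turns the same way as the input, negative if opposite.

Stage 1 [75T→22T]: ω = 2310.0000×75/22 = 7875.0000 rpm, dir flips to −; running = −7875.0000
Stage 2 [22T→72T]: ω = 7875.0000×22/72 = 2406.2500 rpm, dir flips to +; running = +2406.2500
Stage 3 [72T→55T]: ω = 2406.2500×72/55 = 3150.0000 rpm, dir flips to −; running = −3150.0000
Stage 4 [50T→59T]: ω = 3150.0000×50/59 = 2669.4915 rpm, dir flips to +; running = +2669.4915
Stage 5 [79T→87T]: ω = 2669.4915×79/87 = 2424.0210 rpm, dir flips to −; running = −2424.0210
Stage 6 [55T→80T]: ω = 2424.0210×55/80 = 1666.5145 rpm, dir flips to +; running = +1666.5145

+1666.5145 rpm (same as input, |ω| = 1666.5145 rpm)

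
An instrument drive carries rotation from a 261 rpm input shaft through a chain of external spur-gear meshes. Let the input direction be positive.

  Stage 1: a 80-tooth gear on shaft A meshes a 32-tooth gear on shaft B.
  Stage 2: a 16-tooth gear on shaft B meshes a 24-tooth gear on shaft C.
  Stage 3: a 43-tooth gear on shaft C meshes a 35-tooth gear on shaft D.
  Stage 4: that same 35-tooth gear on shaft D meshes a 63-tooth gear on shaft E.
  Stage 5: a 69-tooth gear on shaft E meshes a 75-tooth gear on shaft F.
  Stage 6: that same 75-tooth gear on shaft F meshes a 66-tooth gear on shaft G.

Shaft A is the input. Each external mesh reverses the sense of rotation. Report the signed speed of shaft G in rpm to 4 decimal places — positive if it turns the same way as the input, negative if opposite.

+310.4004 rpm (same as input, |ω| = 310.4004 rpm)

Stage 1 [80T→32T]: ω = 261.0000×80/32 = 652.5000 rpm, dir flips to −; running = −652.5000
Stage 2 [16T→24T]: ω = 652.5000×16/24 = 435.0000 rpm, dir flips to +; running = +435.0000
Stage 3 [43T→35T]: ω = 435.0000×43/35 = 534.4286 rpm, dir flips to −; running = −534.4286
Stage 4 [35T→63T]: ω = 534.4286×35/63 = 296.9048 rpm, dir flips to +; running = +296.9048
Stage 5 [69T→75T]: ω = 296.9048×69/75 = 273.1524 rpm, dir flips to −; running = −273.1524
Stage 6 [75T→66T]: ω = 273.1524×75/66 = 310.4004 rpm, dir flips to +; running = +310.4004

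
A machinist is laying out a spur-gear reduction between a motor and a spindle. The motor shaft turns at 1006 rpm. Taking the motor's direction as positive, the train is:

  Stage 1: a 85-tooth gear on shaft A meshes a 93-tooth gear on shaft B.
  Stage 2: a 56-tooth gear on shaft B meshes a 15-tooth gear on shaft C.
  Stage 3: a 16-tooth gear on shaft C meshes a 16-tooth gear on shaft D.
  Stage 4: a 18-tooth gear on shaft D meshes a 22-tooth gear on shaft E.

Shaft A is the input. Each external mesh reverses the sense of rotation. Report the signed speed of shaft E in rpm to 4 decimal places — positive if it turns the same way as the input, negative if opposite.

+2808.5396 rpm (same as input, |ω| = 2808.5396 rpm)

Stage 1 [85T→93T]: ω = 1006.0000×85/93 = 919.4624 rpm, dir flips to −; running = −919.4624
Stage 2 [56T→15T]: ω = 919.4624×56/15 = 3432.6595 rpm, dir flips to +; running = +3432.6595
Stage 3 [16T→16T]: ω = 3432.6595×16/16 = 3432.6595 rpm, dir flips to −; running = −3432.6595
Stage 4 [18T→22T]: ω = 3432.6595×18/22 = 2808.5396 rpm, dir flips to +; running = +2808.5396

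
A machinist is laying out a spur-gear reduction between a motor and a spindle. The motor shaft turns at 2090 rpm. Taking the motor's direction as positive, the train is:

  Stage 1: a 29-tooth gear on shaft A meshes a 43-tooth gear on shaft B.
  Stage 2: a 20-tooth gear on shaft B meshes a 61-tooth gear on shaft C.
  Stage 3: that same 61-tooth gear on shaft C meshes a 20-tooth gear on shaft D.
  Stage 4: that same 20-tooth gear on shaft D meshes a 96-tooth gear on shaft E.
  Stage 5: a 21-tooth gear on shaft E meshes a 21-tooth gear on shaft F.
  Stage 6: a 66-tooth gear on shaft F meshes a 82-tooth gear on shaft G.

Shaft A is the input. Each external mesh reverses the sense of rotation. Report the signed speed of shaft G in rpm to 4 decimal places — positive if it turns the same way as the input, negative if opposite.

Stage 1 [29T→43T]: ω = 2090.0000×29/43 = 1409.5349 rpm, dir flips to −; running = −1409.5349
Stage 2 [20T→61T]: ω = 1409.5349×20/61 = 462.1426 rpm, dir flips to +; running = +462.1426
Stage 3 [61T→20T]: ω = 462.1426×61/20 = 1409.5349 rpm, dir flips to −; running = −1409.5349
Stage 4 [20T→96T]: ω = 1409.5349×20/96 = 293.6531 rpm, dir flips to +; running = +293.6531
Stage 5 [21T→21T]: ω = 293.6531×21/21 = 293.6531 rpm, dir flips to −; running = −293.6531
Stage 6 [66T→82T]: ω = 293.6531×66/82 = 236.3549 rpm, dir flips to +; running = +236.3549

+236.3549 rpm (same as input, |ω| = 236.3549 rpm)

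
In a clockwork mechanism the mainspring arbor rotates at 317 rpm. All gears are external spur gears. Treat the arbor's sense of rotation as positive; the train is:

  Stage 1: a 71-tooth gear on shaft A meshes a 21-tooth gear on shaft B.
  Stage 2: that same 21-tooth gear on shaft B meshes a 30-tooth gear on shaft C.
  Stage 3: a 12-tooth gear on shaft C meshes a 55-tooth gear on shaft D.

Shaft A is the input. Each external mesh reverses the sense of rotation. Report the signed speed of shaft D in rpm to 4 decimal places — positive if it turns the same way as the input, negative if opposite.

Stage 1 [71T→21T]: ω = 317.0000×71/21 = 1071.7619 rpm, dir flips to −; running = −1071.7619
Stage 2 [21T→30T]: ω = 1071.7619×21/30 = 750.2333 rpm, dir flips to +; running = +750.2333
Stage 3 [12T→55T]: ω = 750.2333×12/55 = 163.6873 rpm, dir flips to −; running = −163.6873

-163.6873 rpm (opposite to input, |ω| = 163.6873 rpm)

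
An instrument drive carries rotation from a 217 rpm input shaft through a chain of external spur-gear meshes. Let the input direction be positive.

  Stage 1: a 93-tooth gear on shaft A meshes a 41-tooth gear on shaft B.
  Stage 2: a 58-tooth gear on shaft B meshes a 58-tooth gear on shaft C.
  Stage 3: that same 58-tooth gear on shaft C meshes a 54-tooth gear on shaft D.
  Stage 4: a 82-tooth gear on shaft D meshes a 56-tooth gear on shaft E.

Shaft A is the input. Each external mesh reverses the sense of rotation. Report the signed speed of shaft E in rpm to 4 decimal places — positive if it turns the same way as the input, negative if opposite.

+774.1389 rpm (same as input, |ω| = 774.1389 rpm)

Stage 1 [93T→41T]: ω = 217.0000×93/41 = 492.2195 rpm, dir flips to −; running = −492.2195
Stage 2 [58T→58T]: ω = 492.2195×58/58 = 492.2195 rpm, dir flips to +; running = +492.2195
Stage 3 [58T→54T]: ω = 492.2195×58/54 = 528.6802 rpm, dir flips to −; running = −528.6802
Stage 4 [82T→56T]: ω = 528.6802×82/56 = 774.1389 rpm, dir flips to +; running = +774.1389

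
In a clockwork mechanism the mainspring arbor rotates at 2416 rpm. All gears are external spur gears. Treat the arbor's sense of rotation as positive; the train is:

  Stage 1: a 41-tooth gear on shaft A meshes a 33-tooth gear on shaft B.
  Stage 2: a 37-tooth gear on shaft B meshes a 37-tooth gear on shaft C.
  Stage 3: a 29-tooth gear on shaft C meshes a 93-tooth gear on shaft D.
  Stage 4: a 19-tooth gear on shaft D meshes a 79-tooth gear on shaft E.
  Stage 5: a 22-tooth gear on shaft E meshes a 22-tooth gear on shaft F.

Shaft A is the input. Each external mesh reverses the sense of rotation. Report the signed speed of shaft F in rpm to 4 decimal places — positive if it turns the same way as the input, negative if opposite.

-225.1171 rpm (opposite to input, |ω| = 225.1171 rpm)

Stage 1 [41T→33T]: ω = 2416.0000×41/33 = 3001.6970 rpm, dir flips to −; running = −3001.6970
Stage 2 [37T→37T]: ω = 3001.6970×37/37 = 3001.6970 rpm, dir flips to +; running = +3001.6970
Stage 3 [29T→93T]: ω = 3001.6970×29/93 = 936.0130 rpm, dir flips to −; running = −936.0130
Stage 4 [19T→79T]: ω = 936.0130×19/79 = 225.1171 rpm, dir flips to +; running = +225.1171
Stage 5 [22T→22T]: ω = 225.1171×22/22 = 225.1171 rpm, dir flips to −; running = −225.1171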